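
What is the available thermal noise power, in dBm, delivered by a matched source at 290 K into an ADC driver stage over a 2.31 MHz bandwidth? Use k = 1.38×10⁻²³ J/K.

−110.3 dBm

P_n = kTB = 1.38×10⁻²³ × 290 × 2.31×10⁶ = 9.24×10⁻¹⁵ W
In dBm: 10 log₁₀(9.24×10⁻¹⁵ / 10⁻³) = −110.3 dBm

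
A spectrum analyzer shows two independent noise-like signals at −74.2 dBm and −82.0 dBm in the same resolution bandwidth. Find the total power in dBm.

−73.5 dBm

Convert to linear, add, convert back:
P₁ = 3.80×10⁻¹¹ W, P₂ = 6.31×10⁻¹² W
P_tot = 4.43×10⁻¹¹ W → 10 log₁₀(P_tot / 10⁻³) = −73.5 dBm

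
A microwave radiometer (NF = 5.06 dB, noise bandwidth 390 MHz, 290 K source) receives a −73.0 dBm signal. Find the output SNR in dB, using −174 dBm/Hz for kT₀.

10.0 dB

Noise floor: N = −174 + 10 log₁₀(B) + NF
10 log₁₀(3.90×10⁸) = 85.91 dB
N = −174 + 85.91 + 5.06 = −83.03 dBm
SNR = P_sig − N = −73.0 − (−83.03) = 10.03 dB → 10.0 dB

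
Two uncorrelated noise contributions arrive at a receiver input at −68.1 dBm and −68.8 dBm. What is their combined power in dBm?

−65.4 dBm

Convert to linear, add, convert back:
P₁ = 1.55×10⁻¹⁰ W, P₂ = 1.32×10⁻¹⁰ W
P_tot = 2.87×10⁻¹⁰ W → 10 log₁₀(P_tot / 10⁻³) = −65.4 dBm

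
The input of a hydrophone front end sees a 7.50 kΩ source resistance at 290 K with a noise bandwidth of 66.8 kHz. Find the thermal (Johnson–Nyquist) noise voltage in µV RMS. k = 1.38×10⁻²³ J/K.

2.83 µV

V_n = √(4kTRB)
4kTRB = 4 × 1.38×10⁻²³ × 290 × 7.50×10³ × 6.68×10⁴ = 8.02×10⁻¹² V²
V_n = √(8.02×10⁻¹²) = 2.83×10⁻⁶ V = 2.83 µV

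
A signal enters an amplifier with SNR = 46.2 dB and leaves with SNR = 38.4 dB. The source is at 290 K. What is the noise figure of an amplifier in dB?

7.8 dB

NF (dB) = SNR_in(dB) − SNR_out(dB) when the source is at T₀
NF = 46.2 − 38.4 = 7.8 dB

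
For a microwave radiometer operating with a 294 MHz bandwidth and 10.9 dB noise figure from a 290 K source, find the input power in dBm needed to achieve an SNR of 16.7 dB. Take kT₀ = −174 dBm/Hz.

Sensitivity = −174 + 10 log₁₀(B) + NF + SNR_min
= −174 + 84.68 + 10.9 + 16.7
= −61.72 dBm → −61.7 dBm

−61.7 dBm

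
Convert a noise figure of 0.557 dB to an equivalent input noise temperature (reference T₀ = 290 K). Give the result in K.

39.7 K

F = 10^(0.557/10) = 1.13684
T_e = (F − 1)·T₀ = (1.13684 − 1) × 290 = 39.7 K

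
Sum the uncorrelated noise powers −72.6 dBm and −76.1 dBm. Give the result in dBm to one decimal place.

Convert to linear, add, convert back:
P₁ = 5.50×10⁻¹¹ W, P₂ = 2.45×10⁻¹¹ W
P_tot = 7.95×10⁻¹¹ W → 10 log₁₀(P_tot / 10⁻³) = −71.0 dBm

−71.0 dBm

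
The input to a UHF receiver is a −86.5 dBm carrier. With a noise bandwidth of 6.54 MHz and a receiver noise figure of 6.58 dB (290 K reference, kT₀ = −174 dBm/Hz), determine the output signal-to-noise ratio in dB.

12.8 dB

Noise floor: N = −174 + 10 log₁₀(B) + NF
10 log₁₀(6.54×10⁶) = 68.16 dB
N = −174 + 68.16 + 6.58 = −99.26 dBm
SNR = P_sig − N = −86.5 − (−99.26) = 12.76 dB → 12.8 dB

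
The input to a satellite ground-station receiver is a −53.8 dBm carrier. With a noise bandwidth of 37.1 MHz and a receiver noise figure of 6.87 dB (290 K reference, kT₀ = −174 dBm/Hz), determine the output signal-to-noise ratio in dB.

37.6 dB

Noise floor: N = −174 + 10 log₁₀(B) + NF
10 log₁₀(3.71×10⁷) = 75.69 dB
N = −174 + 75.69 + 6.87 = −91.44 dBm
SNR = P_sig − N = −53.8 − (−91.44) = 37.64 dB → 37.6 dB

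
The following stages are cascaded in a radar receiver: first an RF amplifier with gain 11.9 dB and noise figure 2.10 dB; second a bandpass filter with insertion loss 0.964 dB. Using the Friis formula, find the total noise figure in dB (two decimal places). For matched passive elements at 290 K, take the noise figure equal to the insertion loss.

Convert to linear (a loss of L dB is a gain of −L dB): F_i = 10^(NF_i/10), G_i = 10^(G_i,dB/10)
  Stage 1: F_1 = 10^(2.10/10) = 1.622, G_1 = 10^(11.9/10) = 15.49
  Stage 2: F_2 = 10^(0.964/10) = 1.249, G_2 = 10^(−0.964/10) = 0.8009
Friis cascade:
  F = 1.622 + (1.249 − 1)/15.49 = 1.638
NF = 10 log₁₀(1.638) = 2.14 dB

2.14 dB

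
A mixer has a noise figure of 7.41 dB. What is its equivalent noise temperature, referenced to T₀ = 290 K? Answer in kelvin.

1307 K

F = 10^(7.41/10) = 5.50808
T_e = (F − 1)·T₀ = (5.50808 − 1) × 290 = 1307 K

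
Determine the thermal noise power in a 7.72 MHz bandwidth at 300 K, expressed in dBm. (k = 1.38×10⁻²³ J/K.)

P_n = kTB = 1.38×10⁻²³ × 300 × 7.72×10⁶ = 3.20×10⁻¹⁴ W
In dBm: 10 log₁₀(3.20×10⁻¹⁴ / 10⁻³) = −105.0 dBm

−105.0 dBm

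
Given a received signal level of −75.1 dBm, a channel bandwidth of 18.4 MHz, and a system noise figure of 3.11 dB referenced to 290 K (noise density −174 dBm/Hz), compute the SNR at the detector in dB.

Noise floor: N = −174 + 10 log₁₀(B) + NF
10 log₁₀(1.84×10⁷) = 72.65 dB
N = −174 + 72.65 + 3.11 = −98.24 dBm
SNR = P_sig − N = −75.1 − (−98.24) = 23.14 dB → 23.1 dB

23.1 dB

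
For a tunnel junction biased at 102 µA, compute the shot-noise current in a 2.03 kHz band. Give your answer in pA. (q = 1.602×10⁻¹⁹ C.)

258 pA

I_n = √(2qI·B)
2qI·B = 2 × 1.602×10⁻¹⁹ × 1.02×10⁻⁴ × 2.03×10³ = 6.63×10⁻²⁰ A²
I_n = √(6.63×10⁻²⁰) = 2.58×10⁻¹⁰ A = 258 pA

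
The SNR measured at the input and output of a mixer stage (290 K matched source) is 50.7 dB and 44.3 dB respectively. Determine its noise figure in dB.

NF (dB) = SNR_in(dB) − SNR_out(dB) when the source is at T₀
NF = 50.7 − 44.3 = 6.4 dB

6.4 dB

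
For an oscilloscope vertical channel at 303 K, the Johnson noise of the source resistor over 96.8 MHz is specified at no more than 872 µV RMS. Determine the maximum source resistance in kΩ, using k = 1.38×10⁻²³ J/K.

Johnson–Nyquist: V_n = √(4kTRB) ⇒ R = V_n² / (4kTB)
4kTB = 4 × 1.38×10⁻²³ × 303 × 9.68×10⁷ = 1.62×10⁻¹²
R = (8.72×10⁻⁴)² / 1.62×10⁻¹² = 4.70×10⁵ Ω = 470 kΩ

470 kΩ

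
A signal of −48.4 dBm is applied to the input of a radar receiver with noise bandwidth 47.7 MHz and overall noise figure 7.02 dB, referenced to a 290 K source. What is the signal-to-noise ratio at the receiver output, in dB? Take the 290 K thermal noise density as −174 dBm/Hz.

Noise floor: N = −174 + 10 log₁₀(B) + NF
10 log₁₀(4.77×10⁷) = 76.79 dB
N = −174 + 76.79 + 7.02 = −90.19 dBm
SNR = P_sig − N = −48.4 − (−90.19) = 41.79 dB → 41.8 dB

41.8 dB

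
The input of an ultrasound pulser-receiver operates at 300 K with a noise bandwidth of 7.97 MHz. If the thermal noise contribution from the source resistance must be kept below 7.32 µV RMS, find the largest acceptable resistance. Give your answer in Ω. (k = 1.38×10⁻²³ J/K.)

406 Ω

Johnson–Nyquist: V_n = √(4kTRB) ⇒ R = V_n² / (4kTB)
4kTB = 4 × 1.38×10⁻²³ × 300 × 7.97×10⁶ = 1.32×10⁻¹³
R = (7.32×10⁻⁶)² / 1.32×10⁻¹³ = 4.06×10² Ω = 406 Ω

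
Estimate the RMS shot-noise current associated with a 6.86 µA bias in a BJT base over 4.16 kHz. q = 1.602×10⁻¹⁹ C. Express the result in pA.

I_n = √(2qI·B)
2qI·B = 2 × 1.602×10⁻¹⁹ × 6.86×10⁻⁶ × 4.16×10³ = 9.14×10⁻²¹ A²
I_n = √(9.14×10⁻²¹) = 9.56×10⁻¹¹ A = 95.6 pA

95.6 pA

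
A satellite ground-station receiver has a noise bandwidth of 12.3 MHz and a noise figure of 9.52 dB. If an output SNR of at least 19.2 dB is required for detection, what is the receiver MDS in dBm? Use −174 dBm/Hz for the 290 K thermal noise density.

Sensitivity = −174 + 10 log₁₀(B) + NF + SNR_min
= −174 + 70.9 + 9.52 + 19.2
= −74.38 dBm → −74.4 dBm

−74.4 dBm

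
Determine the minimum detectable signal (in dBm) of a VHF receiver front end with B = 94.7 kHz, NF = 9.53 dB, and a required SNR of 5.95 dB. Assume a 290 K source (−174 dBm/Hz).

−108.8 dBm

Sensitivity = −174 + 10 log₁₀(B) + NF + SNR_min
= −174 + 49.76 + 9.53 + 5.95
= −108.76 dBm → −108.8 dBm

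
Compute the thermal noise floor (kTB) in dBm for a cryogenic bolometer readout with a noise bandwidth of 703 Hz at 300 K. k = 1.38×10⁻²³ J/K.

−145.4 dBm

P_n = kTB = 1.38×10⁻²³ × 300 × 7.03×10² = 2.91×10⁻¹⁸ W
In dBm: 10 log₁₀(2.91×10⁻¹⁸ / 10⁻³) = −145.4 dBm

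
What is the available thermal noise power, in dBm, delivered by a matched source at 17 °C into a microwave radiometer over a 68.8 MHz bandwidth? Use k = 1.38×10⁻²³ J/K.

T = 17 °C + 273.15 = 290.15 K
P_n = kTB = 1.38×10⁻²³ × 290.15 × 6.88×10⁷ = 2.75×10⁻¹³ W
In dBm: 10 log₁₀(2.75×10⁻¹³ / 10⁻³) = −95.6 dBm

−95.6 dBm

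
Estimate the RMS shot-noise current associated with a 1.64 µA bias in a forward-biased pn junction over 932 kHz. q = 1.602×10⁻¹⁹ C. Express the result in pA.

700 pA

I_n = √(2qI·B)
2qI·B = 2 × 1.602×10⁻¹⁹ × 1.64×10⁻⁶ × 9.32×10⁵ = 4.90×10⁻¹⁹ A²
I_n = √(4.90×10⁻¹⁹) = 7.00×10⁻¹⁰ A = 700 pA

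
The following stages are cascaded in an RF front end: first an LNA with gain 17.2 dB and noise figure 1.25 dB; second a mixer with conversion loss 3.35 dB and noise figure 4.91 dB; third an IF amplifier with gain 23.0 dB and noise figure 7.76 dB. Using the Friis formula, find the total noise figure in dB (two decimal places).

Convert to linear (a loss of L dB is a gain of −L dB): F_i = 10^(NF_i/10), G_i = 10^(G_i,dB/10)
  Stage 1: F_1 = 10^(1.25/10) = 1.334, G_1 = 10^(17.2/10) = 52.48
  Stage 2: F_2 = 10^(4.91/10) = 3.097, G_2 = 10^(−3.35/10) = 0.4624
  Stage 3: F_3 = 10^(7.76/10) = 5.970, G_3 = 10^(23.0/10) = 199.5
Friis cascade:
  F = 1.334 + (3.097 − 1)/52.48 + (5.970 − 1)/24.27 = 1.578
NF = 10 log₁₀(1.578) = 1.98 dB

1.98 dB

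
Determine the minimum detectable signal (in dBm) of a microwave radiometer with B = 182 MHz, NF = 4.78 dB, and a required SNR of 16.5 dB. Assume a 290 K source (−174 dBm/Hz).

Sensitivity = −174 + 10 log₁₀(B) + NF + SNR_min
= −174 + 82.6 + 4.78 + 16.5
= −70.12 dBm → −70.1 dBm

−70.1 dBm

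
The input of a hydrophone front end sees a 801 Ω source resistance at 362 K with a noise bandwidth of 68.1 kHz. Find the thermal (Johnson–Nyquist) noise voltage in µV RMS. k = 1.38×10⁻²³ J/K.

V_n = √(4kTRB)
4kTRB = 4 × 1.38×10⁻²³ × 362 × 8.01×10² × 6.81×10⁴ = 1.09×10⁻¹² V²
V_n = √(1.09×10⁻¹²) = 1.04×10⁻⁶ V = 1.04 µV

1.04 µV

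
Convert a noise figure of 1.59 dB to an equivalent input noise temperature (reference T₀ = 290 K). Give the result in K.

128 K

F = 10^(1.59/10) = 1.44212
T_e = (F − 1)·T₀ = (1.44212 − 1) × 290 = 128 K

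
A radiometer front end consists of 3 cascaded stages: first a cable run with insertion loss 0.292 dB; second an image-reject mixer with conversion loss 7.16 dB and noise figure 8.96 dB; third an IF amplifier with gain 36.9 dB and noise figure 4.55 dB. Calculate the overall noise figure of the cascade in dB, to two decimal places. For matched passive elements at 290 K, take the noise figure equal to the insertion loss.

Convert to linear (a loss of L dB is a gain of −L dB): F_i = 10^(NF_i/10), G_i = 10^(G_i,dB/10)
  Stage 1: F_1 = 10^(0.292/10) = 1.070, G_1 = 10^(−0.292/10) = 0.9350
  Stage 2: F_2 = 10^(8.96/10) = 7.870, G_2 = 10^(−7.16/10) = 0.1923
  Stage 3: F_3 = 10^(4.55/10) = 2.851, G_3 = 10^(36.9/10) = 4898
Friis cascade:
  F = 1.070 + (7.870 − 1)/0.9350 + (2.851 − 1)/0.1798 = 18.71
NF = 10 log₁₀(18.71) = 12.72 dB

12.72 dB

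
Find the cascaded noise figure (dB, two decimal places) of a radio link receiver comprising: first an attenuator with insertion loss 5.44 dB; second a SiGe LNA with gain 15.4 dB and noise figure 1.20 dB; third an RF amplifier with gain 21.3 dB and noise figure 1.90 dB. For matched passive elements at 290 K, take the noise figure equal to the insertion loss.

6.69 dB

Convert to linear (a loss of L dB is a gain of −L dB): F_i = 10^(NF_i/10), G_i = 10^(G_i,dB/10)
  Stage 1: F_1 = 10^(5.44/10) = 3.499, G_1 = 10^(−5.44/10) = 0.2858
  Stage 2: F_2 = 10^(1.20/10) = 1.318, G_2 = 10^(15.4/10) = 34.67
  Stage 3: F_3 = 10^(1.90/10) = 1.549, G_3 = 10^(21.3/10) = 134.9
Friis cascade:
  F = 3.499 + (1.318 − 1)/0.2858 + (1.549 − 1)/9.908 = 4.669
NF = 10 log₁₀(4.669) = 6.69 dB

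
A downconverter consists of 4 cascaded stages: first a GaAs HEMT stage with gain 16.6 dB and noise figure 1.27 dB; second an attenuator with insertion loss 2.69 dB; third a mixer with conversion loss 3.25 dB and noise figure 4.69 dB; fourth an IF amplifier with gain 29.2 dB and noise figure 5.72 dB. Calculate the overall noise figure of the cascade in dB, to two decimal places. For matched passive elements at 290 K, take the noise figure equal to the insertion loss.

2.23 dB

Convert to linear (a loss of L dB is a gain of −L dB): F_i = 10^(NF_i/10), G_i = 10^(G_i,dB/10)
  Stage 1: F_1 = 10^(1.27/10) = 1.340, G_1 = 10^(16.6/10) = 45.71
  Stage 2: F_2 = 10^(2.69/10) = 1.858, G_2 = 10^(−2.69/10) = 0.5383
  Stage 3: F_3 = 10^(4.69/10) = 2.944, G_3 = 10^(−3.25/10) = 0.4732
  Stage 4: F_4 = 10^(5.72/10) = 3.733, G_4 = 10^(29.2/10) = 831.8
Friis cascade:
  F = 1.340 + (1.858 − 1)/45.71 + (2.944 − 1)/24.60 + (3.733 − 1)/11.64 = 1.672
NF = 10 log₁₀(1.672) = 2.23 dB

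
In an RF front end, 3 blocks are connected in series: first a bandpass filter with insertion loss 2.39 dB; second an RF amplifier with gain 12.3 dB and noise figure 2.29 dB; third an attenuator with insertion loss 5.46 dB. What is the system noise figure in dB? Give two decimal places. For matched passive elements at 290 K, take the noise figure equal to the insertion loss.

5.04 dB

Convert to linear (a loss of L dB is a gain of −L dB): F_i = 10^(NF_i/10), G_i = 10^(G_i,dB/10)
  Stage 1: F_1 = 10^(2.39/10) = 1.734, G_1 = 10^(−2.39/10) = 0.5768
  Stage 2: F_2 = 10^(2.29/10) = 1.694, G_2 = 10^(12.3/10) = 16.98
  Stage 3: F_3 = 10^(5.46/10) = 3.516, G_3 = 10^(−5.46/10) = 0.2844
Friis cascade:
  F = 1.734 + (1.694 − 1)/0.5768 + (3.516 − 1)/9.795 = 3.194
NF = 10 log₁₀(3.194) = 5.04 dB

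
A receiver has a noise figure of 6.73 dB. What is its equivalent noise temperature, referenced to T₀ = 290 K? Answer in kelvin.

F = 10^(6.73/10) = 4.70977
T_e = (F − 1)·T₀ = (4.70977 − 1) × 290 = 1076 K

1076 K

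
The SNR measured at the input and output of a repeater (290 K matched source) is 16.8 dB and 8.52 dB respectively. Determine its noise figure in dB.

NF (dB) = SNR_in(dB) − SNR_out(dB) when the source is at T₀
NF = 16.8 − 8.52 = 8.28 dB

8.28 dB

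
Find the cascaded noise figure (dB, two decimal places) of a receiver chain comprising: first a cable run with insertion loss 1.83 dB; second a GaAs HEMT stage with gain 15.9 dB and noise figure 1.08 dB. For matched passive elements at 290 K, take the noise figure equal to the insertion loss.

2.91 dB

Convert to linear (a loss of L dB is a gain of −L dB): F_i = 10^(NF_i/10), G_i = 10^(G_i,dB/10)
  Stage 1: F_1 = 10^(1.83/10) = 1.524, G_1 = 10^(−1.83/10) = 0.6561
  Stage 2: F_2 = 10^(1.08/10) = 1.282, G_2 = 10^(15.9/10) = 38.90
Friis cascade:
  F = 1.524 + (1.282 − 1)/0.6561 = 1.954
NF = 10 log₁₀(1.954) = 2.91 dB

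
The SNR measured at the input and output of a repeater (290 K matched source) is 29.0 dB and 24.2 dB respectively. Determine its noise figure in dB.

NF (dB) = SNR_in(dB) − SNR_out(dB) when the source is at T₀
NF = 29.0 − 24.2 = 4.8 dB

4.8 dB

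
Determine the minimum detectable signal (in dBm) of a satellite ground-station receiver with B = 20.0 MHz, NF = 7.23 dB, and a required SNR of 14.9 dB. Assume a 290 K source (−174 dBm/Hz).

Sensitivity = −174 + 10 log₁₀(B) + NF + SNR_min
= −174 + 73.01 + 7.23 + 14.9
= −78.86 dBm → −78.9 dBm

−78.9 dBm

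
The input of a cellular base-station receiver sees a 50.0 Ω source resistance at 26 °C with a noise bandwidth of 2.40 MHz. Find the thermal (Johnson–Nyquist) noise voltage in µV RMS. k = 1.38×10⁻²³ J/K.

1.41 µV

T = 26 °C + 273.15 = 299.15 K
V_n = √(4kTRB)
4kTRB = 4 × 1.38×10⁻²³ × 299.15 × 5.00×10¹ × 2.40×10⁶ = 1.98×10⁻¹² V²
V_n = √(1.98×10⁻¹²) = 1.41×10⁻⁶ V = 1.41 µV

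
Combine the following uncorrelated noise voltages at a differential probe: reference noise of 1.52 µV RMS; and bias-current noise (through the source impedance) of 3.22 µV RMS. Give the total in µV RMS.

Uncorrelated sources add in power (mean-square): V_tot = √(ΣV_i²)
V_tot = √[(1.52×10⁻⁶)² + (3.22×10⁻⁶)²] = 3.56×10⁻⁶ V = 3.56 µV

3.56 µV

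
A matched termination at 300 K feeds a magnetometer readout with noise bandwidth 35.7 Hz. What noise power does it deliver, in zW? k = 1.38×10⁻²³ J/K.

148 zW

P_n = kTB = 1.38×10⁻²³ × 300 × 3.57×10¹ = 1.48×10⁻¹⁹ W = 148 zW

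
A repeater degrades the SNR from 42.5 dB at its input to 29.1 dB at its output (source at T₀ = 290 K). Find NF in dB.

13.4 dB

NF (dB) = SNR_in(dB) − SNR_out(dB) when the source is at T₀
NF = 42.5 − 29.1 = 13.4 dB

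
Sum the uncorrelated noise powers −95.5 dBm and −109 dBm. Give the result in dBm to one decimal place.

−95.3 dBm

Convert to linear, add, convert back:
P₁ = 2.82×10⁻¹³ W, P₂ = 1.26×10⁻¹⁴ W
P_tot = 2.94×10⁻¹³ W → 10 log₁₀(P_tot / 10⁻³) = −95.3 dBm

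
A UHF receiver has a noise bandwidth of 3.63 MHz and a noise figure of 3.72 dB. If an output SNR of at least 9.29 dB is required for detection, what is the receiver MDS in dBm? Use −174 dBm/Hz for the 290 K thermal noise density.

−95.4 dBm

Sensitivity = −174 + 10 log₁₀(B) + NF + SNR_min
= −174 + 65.6 + 3.72 + 9.29
= −95.39 dBm → −95.4 dBm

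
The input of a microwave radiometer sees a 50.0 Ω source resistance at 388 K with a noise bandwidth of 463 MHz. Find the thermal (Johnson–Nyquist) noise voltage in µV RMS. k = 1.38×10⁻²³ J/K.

V_n = √(4kTRB)
4kTRB = 4 × 1.38×10⁻²³ × 388 × 5.00×10¹ × 4.63×10⁸ = 4.96×10⁻¹⁰ V²
V_n = √(4.96×10⁻¹⁰) = 2.23×10⁻⁵ V = 22.3 µV

22.3 µV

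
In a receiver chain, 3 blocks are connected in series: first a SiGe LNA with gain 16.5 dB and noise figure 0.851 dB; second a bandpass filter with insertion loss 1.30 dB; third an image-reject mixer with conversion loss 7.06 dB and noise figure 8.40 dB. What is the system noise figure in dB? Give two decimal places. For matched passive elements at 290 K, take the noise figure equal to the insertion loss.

Convert to linear (a loss of L dB is a gain of −L dB): F_i = 10^(NF_i/10), G_i = 10^(G_i,dB/10)
  Stage 1: F_1 = 10^(0.851/10) = 1.216, G_1 = 10^(16.5/10) = 44.67
  Stage 2: F_2 = 10^(1.30/10) = 1.349, G_2 = 10^(−1.30/10) = 0.7413
  Stage 3: F_3 = 10^(8.40/10) = 6.918, G_3 = 10^(−7.06/10) = 0.1968
Friis cascade:
  F = 1.216 + (1.349 − 1)/44.67 + (6.918 − 1)/33.11 = 1.403
NF = 10 log₁₀(1.403) = 1.47 dB

1.47 dB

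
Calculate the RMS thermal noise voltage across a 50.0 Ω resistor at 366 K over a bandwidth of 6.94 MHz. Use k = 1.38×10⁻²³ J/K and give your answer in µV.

V_n = √(4kTRB)
4kTRB = 4 × 1.38×10⁻²³ × 366 × 5.00×10¹ × 6.94×10⁶ = 7.01×10⁻¹² V²
V_n = √(7.01×10⁻¹²) = 2.65×10⁻⁶ V = 2.65 µV

2.65 µV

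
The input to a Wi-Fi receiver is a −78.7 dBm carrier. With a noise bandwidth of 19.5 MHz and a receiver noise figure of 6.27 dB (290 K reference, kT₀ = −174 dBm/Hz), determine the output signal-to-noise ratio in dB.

16.1 dB

Noise floor: N = −174 + 10 log₁₀(B) + NF
10 log₁₀(1.95×10⁷) = 72.9 dB
N = −174 + 72.9 + 6.27 = −94.83 dBm
SNR = P_sig − N = −78.7 − (−94.83) = 16.13 dB → 16.1 dB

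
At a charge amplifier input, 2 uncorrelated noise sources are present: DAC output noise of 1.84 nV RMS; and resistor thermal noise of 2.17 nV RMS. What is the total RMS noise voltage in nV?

Uncorrelated sources add in power (mean-square): V_tot = √(ΣV_i²)
V_tot = √[(1.84×10⁻⁹)² + (2.17×10⁻⁹)²] = 2.85×10⁻⁹ V = 2.85 nV

2.85 nV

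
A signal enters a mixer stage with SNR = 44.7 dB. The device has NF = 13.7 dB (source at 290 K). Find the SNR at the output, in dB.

31.0 dB

By definition F = SNR_in/SNR_out, so in dB: SNR_out = SNR_in − NF
SNR_out = 44.7 − 13.7 = 31.0 dB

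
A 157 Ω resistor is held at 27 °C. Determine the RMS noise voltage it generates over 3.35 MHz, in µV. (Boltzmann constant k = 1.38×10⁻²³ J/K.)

T = 27 °C + 273.15 = 300.15 K
V_n = √(4kTRB)
4kTRB = 4 × 1.38×10⁻²³ × 300.15 × 1.57×10² × 3.35×10⁶ = 8.71×10⁻¹² V²
V_n = √(8.71×10⁻¹²) = 2.95×10⁻⁶ V = 2.95 µV

2.95 µV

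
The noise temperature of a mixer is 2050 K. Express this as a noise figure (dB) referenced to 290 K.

9.07 dB

F = 1 + T_e/T₀ = 1 + 2050/290 = 8.06897
NF = 10 log₁₀(8.06897) = 9.07 dB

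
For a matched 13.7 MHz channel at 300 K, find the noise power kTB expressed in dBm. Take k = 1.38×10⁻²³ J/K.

P_n = kTB = 1.38×10⁻²³ × 300 × 1.37×10⁷ = 5.67×10⁻¹⁴ W
In dBm: 10 log₁₀(5.67×10⁻¹⁴ / 10⁻³) = −102.5 dBm

−102.5 dBm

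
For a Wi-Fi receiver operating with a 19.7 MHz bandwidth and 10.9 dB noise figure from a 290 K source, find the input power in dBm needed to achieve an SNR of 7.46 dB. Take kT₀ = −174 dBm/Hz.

Sensitivity = −174 + 10 log₁₀(B) + NF + SNR_min
= −174 + 72.94 + 10.9 + 7.46
= −82.70 dBm → −82.7 dBm

−82.7 dBm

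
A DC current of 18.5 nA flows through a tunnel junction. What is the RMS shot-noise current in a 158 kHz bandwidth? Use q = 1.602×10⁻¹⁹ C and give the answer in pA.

I_n = √(2qI·B)
2qI·B = 2 × 1.602×10⁻¹⁹ × 1.85×10⁻⁸ × 1.58×10⁵ = 9.37×10⁻²² A²
I_n = √(9.37×10⁻²²) = 3.06×10⁻¹¹ A = 30.6 pA

30.6 pA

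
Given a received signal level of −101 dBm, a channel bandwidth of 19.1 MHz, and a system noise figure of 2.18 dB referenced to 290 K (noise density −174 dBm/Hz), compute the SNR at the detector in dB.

Noise floor: N = −174 + 10 log₁₀(B) + NF
10 log₁₀(1.91×10⁷) = 72.81 dB
N = −174 + 72.81 + 2.18 = −99.01 dBm
SNR = P_sig − N = −101 − (−99.01) = −1.99 dB → −2.0 dB

−2.0 dB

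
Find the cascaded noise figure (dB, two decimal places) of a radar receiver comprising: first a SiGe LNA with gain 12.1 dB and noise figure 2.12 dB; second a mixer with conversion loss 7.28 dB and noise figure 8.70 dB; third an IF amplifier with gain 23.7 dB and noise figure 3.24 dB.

3.78 dB

Convert to linear (a loss of L dB is a gain of −L dB): F_i = 10^(NF_i/10), G_i = 10^(G_i,dB/10)
  Stage 1: F_1 = 10^(2.12/10) = 1.629, G_1 = 10^(12.1/10) = 16.22
  Stage 2: F_2 = 10^(8.70/10) = 7.413, G_2 = 10^(−7.28/10) = 0.1871
  Stage 3: F_3 = 10^(3.24/10) = 2.109, G_3 = 10^(23.7/10) = 234.4
Friis cascade:
  F = 1.629 + (7.413 − 1)/16.22 + (2.109 − 1)/3.034 = 2.390
NF = 10 log₁₀(2.390) = 3.78 dB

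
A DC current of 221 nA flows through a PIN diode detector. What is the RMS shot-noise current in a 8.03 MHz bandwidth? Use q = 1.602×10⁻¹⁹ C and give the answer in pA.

754 pA

I_n = √(2qI·B)
2qI·B = 2 × 1.602×10⁻¹⁹ × 2.21×10⁻⁷ × 8.03×10⁶ = 5.69×10⁻¹⁹ A²
I_n = √(5.69×10⁻¹⁹) = 7.54×10⁻¹⁰ A = 754 pA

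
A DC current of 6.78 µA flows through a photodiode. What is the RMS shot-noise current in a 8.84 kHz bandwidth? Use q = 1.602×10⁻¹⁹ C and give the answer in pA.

139 pA

I_n = √(2qI·B)
2qI·B = 2 × 1.602×10⁻¹⁹ × 6.78×10⁻⁶ × 8.84×10³ = 1.92×10⁻²⁰ A²
I_n = √(1.92×10⁻²⁰) = 1.39×10⁻¹⁰ A = 139 pA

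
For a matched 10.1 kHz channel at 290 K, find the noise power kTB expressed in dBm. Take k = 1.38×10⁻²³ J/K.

P_n = kTB = 1.38×10⁻²³ × 290 × 1.01×10⁴ = 4.04×10⁻¹⁷ W
In dBm: 10 log₁₀(4.04×10⁻¹⁷ / 10⁻³) = −133.9 dBm

−133.9 dBm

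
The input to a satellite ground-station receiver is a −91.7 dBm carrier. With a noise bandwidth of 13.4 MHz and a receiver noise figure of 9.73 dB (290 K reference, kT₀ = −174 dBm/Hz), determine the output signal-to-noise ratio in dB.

Noise floor: N = −174 + 10 log₁₀(B) + NF
10 log₁₀(1.34×10⁷) = 71.27 dB
N = −174 + 71.27 + 9.73 = −93.00 dBm
SNR = P_sig − N = −91.7 − (−93.00) = 1.30 dB → 1.3 dB

1.3 dB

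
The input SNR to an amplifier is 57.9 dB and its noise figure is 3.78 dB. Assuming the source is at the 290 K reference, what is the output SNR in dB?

54.12 dB

By definition F = SNR_in/SNR_out, so in dB: SNR_out = SNR_in − NF
SNR_out = 57.9 − 3.78 = 54.12 dB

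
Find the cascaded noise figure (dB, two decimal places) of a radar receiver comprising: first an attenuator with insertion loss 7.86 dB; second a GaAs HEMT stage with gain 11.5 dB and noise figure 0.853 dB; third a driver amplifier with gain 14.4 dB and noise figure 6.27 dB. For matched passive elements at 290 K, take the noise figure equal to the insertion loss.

9.46 dB

Convert to linear (a loss of L dB is a gain of −L dB): F_i = 10^(NF_i/10), G_i = 10^(G_i,dB/10)
  Stage 1: F_1 = 10^(7.86/10) = 6.109, G_1 = 10^(−7.86/10) = 0.1637
  Stage 2: F_2 = 10^(0.853/10) = 1.217, G_2 = 10^(11.5/10) = 14.13
  Stage 3: F_3 = 10^(6.27/10) = 4.236, G_3 = 10^(14.4/10) = 27.54
Friis cascade:
  F = 6.109 + (1.217 − 1)/0.1637 + (4.236 − 1)/2.312 = 8.835
NF = 10 log₁₀(8.835) = 9.46 dB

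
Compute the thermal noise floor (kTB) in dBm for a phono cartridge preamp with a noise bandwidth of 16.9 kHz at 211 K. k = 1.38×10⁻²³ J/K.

P_n = kTB = 1.38×10⁻²³ × 211 × 1.69×10⁴ = 4.92×10⁻¹⁷ W
In dBm: 10 log₁₀(4.92×10⁻¹⁷ / 10⁻³) = −133.1 dBm

−133.1 dBm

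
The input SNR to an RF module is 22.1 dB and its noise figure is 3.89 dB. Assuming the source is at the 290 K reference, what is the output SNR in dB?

18.21 dB

By definition F = SNR_in/SNR_out, so in dB: SNR_out = SNR_in − NF
SNR_out = 22.1 − 3.89 = 18.21 dB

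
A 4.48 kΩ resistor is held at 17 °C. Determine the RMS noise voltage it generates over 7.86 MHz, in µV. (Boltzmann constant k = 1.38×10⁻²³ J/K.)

23.7 µV

T = 17 °C + 273.15 = 290.15 K
V_n = √(4kTRB)
4kTRB = 4 × 1.38×10⁻²³ × 290.15 × 4.48×10³ × 7.86×10⁶ = 5.64×10⁻¹⁰ V²
V_n = √(5.64×10⁻¹⁰) = 2.37×10⁻⁵ V = 23.7 µV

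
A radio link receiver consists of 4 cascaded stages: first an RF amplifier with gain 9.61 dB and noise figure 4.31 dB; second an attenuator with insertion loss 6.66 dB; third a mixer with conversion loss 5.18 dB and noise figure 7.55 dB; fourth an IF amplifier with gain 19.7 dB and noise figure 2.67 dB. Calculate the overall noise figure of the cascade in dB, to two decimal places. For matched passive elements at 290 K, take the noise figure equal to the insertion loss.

Convert to linear (a loss of L dB is a gain of −L dB): F_i = 10^(NF_i/10), G_i = 10^(G_i,dB/10)
  Stage 1: F_1 = 10^(4.31/10) = 2.698, G_1 = 10^(9.61/10) = 9.141
  Stage 2: F_2 = 10^(6.66/10) = 4.634, G_2 = 10^(−6.66/10) = 0.2158
  Stage 3: F_3 = 10^(7.55/10) = 5.689, G_3 = 10^(−5.18/10) = 0.3034
  Stage 4: F_4 = 10^(2.67/10) = 1.849, G_4 = 10^(19.7/10) = 93.33
Friis cascade:
  F = 2.698 + (4.634 − 1)/9.141 + (5.689 − 1)/1.972 + (1.849 − 1)/0.5984 = 6.892
NF = 10 log₁₀(6.892) = 8.38 dB

8.38 dB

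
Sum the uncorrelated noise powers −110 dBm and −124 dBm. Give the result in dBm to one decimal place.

Convert to linear, add, convert back:
P₁ = 1.00×10⁻¹⁴ W, P₂ = 3.98×10⁻¹⁶ W
P_tot = 1.04×10⁻¹⁴ W → 10 log₁₀(P_tot / 10⁻³) = −109.8 dBm

−109.8 dBm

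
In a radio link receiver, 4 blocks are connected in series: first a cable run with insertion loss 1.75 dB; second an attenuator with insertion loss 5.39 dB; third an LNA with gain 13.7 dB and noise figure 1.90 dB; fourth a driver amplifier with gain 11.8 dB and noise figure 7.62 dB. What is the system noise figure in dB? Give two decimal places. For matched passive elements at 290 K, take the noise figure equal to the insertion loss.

Convert to linear (a loss of L dB is a gain of −L dB): F_i = 10^(NF_i/10), G_i = 10^(G_i,dB/10)
  Stage 1: F_1 = 10^(1.75/10) = 1.496, G_1 = 10^(−1.75/10) = 0.6683
  Stage 2: F_2 = 10^(5.39/10) = 3.459, G_2 = 10^(−5.39/10) = 0.2891
  Stage 3: F_3 = 10^(1.90/10) = 1.549, G_3 = 10^(13.7/10) = 23.44
  Stage 4: F_4 = 10^(7.62/10) = 5.781, G_4 = 10^(11.8/10) = 15.14
Friis cascade:
  F = 1.496 + (3.459 − 1)/0.6683 + (1.549 − 1)/0.1932 + (5.781 − 1)/4.529 = 9.072
NF = 10 log₁₀(9.072) = 9.58 dB

9.58 dB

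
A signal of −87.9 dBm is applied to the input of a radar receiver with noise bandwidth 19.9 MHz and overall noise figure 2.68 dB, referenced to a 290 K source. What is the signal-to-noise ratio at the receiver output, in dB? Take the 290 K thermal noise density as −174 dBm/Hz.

10.4 dB

Noise floor: N = −174 + 10 log₁₀(B) + NF
10 log₁₀(1.99×10⁷) = 72.99 dB
N = −174 + 72.99 + 2.68 = −98.33 dBm
SNR = P_sig − N = −87.9 − (−98.33) = 10.43 dB → 10.4 dB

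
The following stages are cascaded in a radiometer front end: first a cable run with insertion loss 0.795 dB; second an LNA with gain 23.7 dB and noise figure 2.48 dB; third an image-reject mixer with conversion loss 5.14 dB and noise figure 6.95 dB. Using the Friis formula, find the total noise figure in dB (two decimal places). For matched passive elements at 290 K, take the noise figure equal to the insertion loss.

3.32 dB

Convert to linear (a loss of L dB is a gain of −L dB): F_i = 10^(NF_i/10), G_i = 10^(G_i,dB/10)
  Stage 1: F_1 = 10^(0.795/10) = 1.201, G_1 = 10^(−0.795/10) = 0.8327
  Stage 2: F_2 = 10^(2.48/10) = 1.770, G_2 = 10^(23.7/10) = 234.4
  Stage 3: F_3 = 10^(6.95/10) = 4.955, G_3 = 10^(−5.14/10) = 0.3062
Friis cascade:
  F = 1.201 + (1.770 − 1)/0.8327 + (4.955 − 1)/195.2 = 2.146
NF = 10 log₁₀(2.146) = 3.32 dB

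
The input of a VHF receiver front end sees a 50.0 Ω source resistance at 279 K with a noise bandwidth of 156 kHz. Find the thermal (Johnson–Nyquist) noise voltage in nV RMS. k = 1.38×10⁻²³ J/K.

V_n = √(4kTRB)
4kTRB = 4 × 1.38×10⁻²³ × 279 × 5.00×10¹ × 1.56×10⁵ = 1.20×10⁻¹³ V²
V_n = √(1.20×10⁻¹³) = 3.47×10⁻⁷ V = 347 nV

347 nV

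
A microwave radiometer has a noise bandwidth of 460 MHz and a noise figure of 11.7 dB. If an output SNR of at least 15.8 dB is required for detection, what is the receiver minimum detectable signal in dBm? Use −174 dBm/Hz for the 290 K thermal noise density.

−59.9 dBm

Sensitivity = −174 + 10 log₁₀(B) + NF + SNR_min
= −174 + 86.63 + 11.7 + 15.8
= −59.87 dBm → −59.9 dBm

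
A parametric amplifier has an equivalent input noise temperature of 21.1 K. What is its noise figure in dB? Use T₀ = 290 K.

0.305 dB

F = 1 + T_e/T₀ = 1 + 21.1/290 = 1.07276
NF = 10 log₁₀(1.07276) = 0.305 dB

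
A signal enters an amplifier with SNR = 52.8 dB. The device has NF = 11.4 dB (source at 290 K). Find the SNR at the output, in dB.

41.4 dB

By definition F = SNR_in/SNR_out, so in dB: SNR_out = SNR_in − NF
SNR_out = 52.8 − 11.4 = 41.4 dB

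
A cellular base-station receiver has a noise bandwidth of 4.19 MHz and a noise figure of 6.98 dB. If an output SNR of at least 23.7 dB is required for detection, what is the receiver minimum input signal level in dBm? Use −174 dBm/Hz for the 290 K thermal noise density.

−77.1 dBm

Sensitivity = −174 + 10 log₁₀(B) + NF + SNR_min
= −174 + 66.22 + 6.98 + 23.7
= −77.10 dBm → −77.1 dBm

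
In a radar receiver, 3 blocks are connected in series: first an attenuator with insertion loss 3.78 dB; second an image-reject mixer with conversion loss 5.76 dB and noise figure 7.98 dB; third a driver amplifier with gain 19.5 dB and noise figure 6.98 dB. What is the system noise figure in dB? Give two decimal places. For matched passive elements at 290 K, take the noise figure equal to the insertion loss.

Convert to linear (a loss of L dB is a gain of −L dB): F_i = 10^(NF_i/10), G_i = 10^(G_i,dB/10)
  Stage 1: F_1 = 10^(3.78/10) = 2.388, G_1 = 10^(−3.78/10) = 0.4188
  Stage 2: F_2 = 10^(7.98/10) = 6.281, G_2 = 10^(−5.76/10) = 0.2655
  Stage 3: F_3 = 10^(6.98/10) = 4.989, G_3 = 10^(19.5/10) = 89.13
Friis cascade:
  F = 2.388 + (6.281 − 1)/0.4188 + (4.989 − 1)/0.1112 = 50.88
NF = 10 log₁₀(50.88) = 17.07 dB

17.07 dB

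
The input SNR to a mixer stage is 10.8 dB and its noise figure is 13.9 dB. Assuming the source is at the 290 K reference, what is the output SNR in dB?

By definition F = SNR_in/SNR_out, so in dB: SNR_out = SNR_in − NF
SNR_out = 10.8 − 13.9 = −3.1 dB

−3.1 dB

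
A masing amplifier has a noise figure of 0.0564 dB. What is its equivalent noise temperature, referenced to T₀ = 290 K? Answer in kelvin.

3.79 K

F = 10^(0.0564/10) = 1.01307
T_e = (F − 1)·T₀ = (1.01307 − 1) × 290 = 3.79 K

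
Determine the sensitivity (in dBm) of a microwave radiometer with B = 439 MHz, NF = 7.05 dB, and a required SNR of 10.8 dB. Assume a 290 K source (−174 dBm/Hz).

Sensitivity = −174 + 10 log₁₀(B) + NF + SNR_min
= −174 + 86.42 + 7.05 + 10.8
= −69.73 dBm → −69.7 dBm

−69.7 dBm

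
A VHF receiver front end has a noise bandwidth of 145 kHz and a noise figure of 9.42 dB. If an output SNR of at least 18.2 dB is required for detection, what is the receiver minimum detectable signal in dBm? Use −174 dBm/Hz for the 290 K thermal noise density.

−94.8 dBm

Sensitivity = −174 + 10 log₁₀(B) + NF + SNR_min
= −174 + 51.61 + 9.42 + 18.2
= −94.77 dBm → −94.8 dBm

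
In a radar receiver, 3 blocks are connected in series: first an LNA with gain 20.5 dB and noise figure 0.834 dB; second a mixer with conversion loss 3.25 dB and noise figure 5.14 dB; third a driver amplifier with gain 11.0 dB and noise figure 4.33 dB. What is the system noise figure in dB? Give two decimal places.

1.02 dB

Convert to linear (a loss of L dB is a gain of −L dB): F_i = 10^(NF_i/10), G_i = 10^(G_i,dB/10)
  Stage 1: F_1 = 10^(0.834/10) = 1.212, G_1 = 10^(20.5/10) = 112.2
  Stage 2: F_2 = 10^(5.14/10) = 3.266, G_2 = 10^(−3.25/10) = 0.4732
  Stage 3: F_3 = 10^(4.33/10) = 2.710, G_3 = 10^(11.0/10) = 12.59
Friis cascade:
  F = 1.212 + (3.266 − 1)/112.2 + (2.710 − 1)/53.09 = 1.264
NF = 10 log₁₀(1.264) = 1.02 dB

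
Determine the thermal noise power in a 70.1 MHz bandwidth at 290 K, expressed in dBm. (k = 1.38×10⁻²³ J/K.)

−95.5 dBm

P_n = kTB = 1.38×10⁻²³ × 290 × 7.01×10⁷ = 2.81×10⁻¹³ W
In dBm: 10 log₁₀(2.81×10⁻¹³ / 10⁻³) = −95.5 dBm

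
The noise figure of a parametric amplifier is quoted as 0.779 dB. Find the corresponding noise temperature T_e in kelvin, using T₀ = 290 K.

57.0 K

F = 10^(0.779/10) = 1.19647
T_e = (F − 1)·T₀ = (1.19647 − 1) × 290 = 57.0 K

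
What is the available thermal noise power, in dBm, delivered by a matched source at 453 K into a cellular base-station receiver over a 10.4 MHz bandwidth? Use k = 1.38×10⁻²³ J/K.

−101.9 dBm

P_n = kTB = 1.38×10⁻²³ × 453 × 1.04×10⁷ = 6.50×10⁻¹⁴ W
In dBm: 10 log₁₀(6.50×10⁻¹⁴ / 10⁻³) = −101.9 dBm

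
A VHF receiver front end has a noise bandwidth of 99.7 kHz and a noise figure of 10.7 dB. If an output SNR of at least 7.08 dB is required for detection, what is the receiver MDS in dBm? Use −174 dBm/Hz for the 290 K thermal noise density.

Sensitivity = −174 + 10 log₁₀(B) + NF + SNR_min
= −174 + 49.99 + 10.7 + 7.08
= −106.23 dBm → −106.2 dBm

−106.2 dBm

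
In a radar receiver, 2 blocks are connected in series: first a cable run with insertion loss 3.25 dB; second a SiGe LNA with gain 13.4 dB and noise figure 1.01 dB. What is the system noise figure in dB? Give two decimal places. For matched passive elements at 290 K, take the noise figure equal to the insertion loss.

Convert to linear (a loss of L dB is a gain of −L dB): F_i = 10^(NF_i/10), G_i = 10^(G_i,dB/10)
  Stage 1: F_1 = 10^(3.25/10) = 2.113, G_1 = 10^(−3.25/10) = 0.4732
  Stage 2: F_2 = 10^(1.01/10) = 1.262, G_2 = 10^(13.4/10) = 21.88
Friis cascade:
  F = 2.113 + (1.262 − 1)/0.4732 = 2.667
NF = 10 log₁₀(2.667) = 4.26 dB

4.26 dB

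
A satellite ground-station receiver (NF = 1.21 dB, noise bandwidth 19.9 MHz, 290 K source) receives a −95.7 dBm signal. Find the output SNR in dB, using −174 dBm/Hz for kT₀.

Noise floor: N = −174 + 10 log₁₀(B) + NF
10 log₁₀(1.99×10⁷) = 72.99 dB
N = −174 + 72.99 + 1.21 = −99.80 dBm
SNR = P_sig − N = −95.7 − (−99.80) = 4.10 dB → 4.1 dB

4.1 dB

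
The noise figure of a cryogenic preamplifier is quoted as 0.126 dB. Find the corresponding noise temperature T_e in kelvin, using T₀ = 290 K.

8.54 K

F = 10^(0.126/10) = 1.02944
T_e = (F − 1)·T₀ = (1.02944 − 1) × 290 = 8.54 K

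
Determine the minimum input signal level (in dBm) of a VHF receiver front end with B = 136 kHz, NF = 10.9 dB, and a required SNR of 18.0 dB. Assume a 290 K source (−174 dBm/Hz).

Sensitivity = −174 + 10 log₁₀(B) + NF + SNR_min
= −174 + 51.34 + 10.9 + 18.0
= −93.76 dBm → −93.8 dBm

−93.8 dBm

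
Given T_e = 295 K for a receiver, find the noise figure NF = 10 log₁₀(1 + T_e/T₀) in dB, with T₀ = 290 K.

F = 1 + T_e/T₀ = 1 + 295/290 = 2.01724
NF = 10 log₁₀(2.01724) = 3.05 dB

3.05 dB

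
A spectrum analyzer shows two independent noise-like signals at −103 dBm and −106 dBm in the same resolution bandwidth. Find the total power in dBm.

Convert to linear, add, convert back:
P₁ = 5.01×10⁻¹⁴ W, P₂ = 2.51×10⁻¹⁴ W
P_tot = 7.52×10⁻¹⁴ W → 10 log₁₀(P_tot / 10⁻³) = −101.2 dBm

−101.2 dBm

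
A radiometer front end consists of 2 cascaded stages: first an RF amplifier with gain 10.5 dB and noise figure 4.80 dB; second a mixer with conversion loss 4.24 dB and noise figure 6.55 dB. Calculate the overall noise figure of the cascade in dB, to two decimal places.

Convert to linear (a loss of L dB is a gain of −L dB): F_i = 10^(NF_i/10), G_i = 10^(G_i,dB/10)
  Stage 1: F_1 = 10^(4.80/10) = 3.020, G_1 = 10^(10.5/10) = 11.22
  Stage 2: F_2 = 10^(6.55/10) = 4.519, G_2 = 10^(−4.24/10) = 0.3767
Friis cascade:
  F = 3.020 + (4.519 − 1)/11.22 = 3.334
NF = 10 log₁₀(3.334) = 5.23 dB

5.23 dB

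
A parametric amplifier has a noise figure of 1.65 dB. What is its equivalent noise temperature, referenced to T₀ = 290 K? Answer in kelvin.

F = 10^(1.65/10) = 1.46218
T_e = (F − 1)·T₀ = (1.46218 − 1) × 290 = 134 K

134 K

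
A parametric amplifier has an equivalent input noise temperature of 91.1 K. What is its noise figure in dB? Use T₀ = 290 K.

F = 1 + T_e/T₀ = 1 + 91.1/290 = 1.31414
NF = 10 log₁₀(1.31414) = 1.19 dB

1.19 dB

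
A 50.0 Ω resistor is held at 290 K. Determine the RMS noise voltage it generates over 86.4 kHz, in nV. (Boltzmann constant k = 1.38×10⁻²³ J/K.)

V_n = √(4kTRB)
4kTRB = 4 × 1.38×10⁻²³ × 290 × 5.00×10¹ × 8.64×10⁴ = 6.92×10⁻¹⁴ V²
V_n = √(6.92×10⁻¹⁴) = 2.63×10⁻⁷ V = 263 nV

263 nV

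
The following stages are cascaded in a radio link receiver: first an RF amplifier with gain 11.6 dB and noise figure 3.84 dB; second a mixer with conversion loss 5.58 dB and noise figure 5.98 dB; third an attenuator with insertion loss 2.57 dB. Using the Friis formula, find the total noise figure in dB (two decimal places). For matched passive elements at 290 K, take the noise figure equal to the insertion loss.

4.51 dB

Convert to linear (a loss of L dB is a gain of −L dB): F_i = 10^(NF_i/10), G_i = 10^(G_i,dB/10)
  Stage 1: F_1 = 10^(3.84/10) = 2.421, G_1 = 10^(11.6/10) = 14.45
  Stage 2: F_2 = 10^(5.98/10) = 3.963, G_2 = 10^(−5.58/10) = 0.2767
  Stage 3: F_3 = 10^(2.57/10) = 1.807, G_3 = 10^(−2.57/10) = 0.5534
Friis cascade:
  F = 2.421 + (3.963 − 1)/14.45 + (1.807 − 1)/3.999 = 2.828
NF = 10 log₁₀(2.828) = 4.51 dB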